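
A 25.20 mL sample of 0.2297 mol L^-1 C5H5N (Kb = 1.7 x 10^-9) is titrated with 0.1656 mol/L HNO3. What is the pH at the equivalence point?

n(C5H5N) = 0.2297 x 0.02520 = 0.005788 mol; V(HNO3) at equivalence = 0.005788/0.1656 = 0.03495 L.
At equivalence the base is fully converted to C5H5NH+; total volume = 0.06015 L, so [C5H5NH+] = 0.005788/0.06015 = 0.09623 M.
Ka(C5H5NH+) = Kw/Kb = 1.0e-14 / 1.7 x 10^-9 = 5.88e-6.
[H^+] = sqrt(Ka x [C5H5NH+]) = sqrt(5.88e-6 x 0.09623) = 0.000752 M.
pH = -log(0.000752) = 3.12.

3.12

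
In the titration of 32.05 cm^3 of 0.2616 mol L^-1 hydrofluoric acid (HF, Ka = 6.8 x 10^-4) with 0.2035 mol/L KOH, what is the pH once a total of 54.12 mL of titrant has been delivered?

n(acid) = 0.2616 x 0.03205 = 0.008384 mol; n(KOH) added = 0.2035 x 0.05412 = 0.01101 mol.
Base is in excess by 0.01101 - 0.008384 = 0.002629 mol in a total volume of 0.08617 L.
[OH^-] = 0.002629/0.08617 = 0.03051 M, so pOH = 1.52 and pH = 14.00 - 1.52 = 12.48.

12.48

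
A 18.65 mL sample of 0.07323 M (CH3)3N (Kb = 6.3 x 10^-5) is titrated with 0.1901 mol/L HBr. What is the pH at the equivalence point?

n((CH3)3N) = 0.07323 x 0.01865 = 0.001366 mol; V(HBr) at equivalence = 0.001366/0.1901 = 0.007184 L.
At equivalence the base is fully converted to (CH3)3NH+; total volume = 0.02583 L, so [(CH3)3NH+] = 0.001366/0.02583 = 0.05287 M.
Ka((CH3)3NH+) = Kw/Kb = 1.0e-14 / 6.3 x 10^-5 = 1.59e-10.
[H^+] = sqrt(Ka x [(CH3)3NH+]) = sqrt(1.59e-10 x 0.05287) = 2.90e-6 M.
pH = -log(2.90e-6) = 5.54.

5.54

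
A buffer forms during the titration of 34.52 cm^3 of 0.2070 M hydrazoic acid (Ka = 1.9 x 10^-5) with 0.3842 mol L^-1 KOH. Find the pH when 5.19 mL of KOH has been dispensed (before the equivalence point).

Initial n(HN3) = 0.2070 x 0.03452 = 0.007146 mol.
n(KOH) added = 0.3842 x 0.005190 = 0.001994 mol, converting that many moles of HN3 to N3-.
Remaining n(HN3) = 0.005152 mol; n(N3-) = 0.001994 mol.
By Henderson-Hasselbalch, pH = pKa + log([A^-]/[HA]) = 4.72 + log(0.001994/0.005152) = 4.72 + (-0.41) = 4.31.

4.31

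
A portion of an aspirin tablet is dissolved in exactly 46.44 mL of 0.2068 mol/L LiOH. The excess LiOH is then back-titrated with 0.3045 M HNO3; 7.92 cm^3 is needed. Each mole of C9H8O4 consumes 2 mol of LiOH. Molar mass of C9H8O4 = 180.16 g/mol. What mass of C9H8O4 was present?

Total n(LiOH) added = 0.2068 x 0.04644 = 0.009604 mol.
n(HNO3) used = 0.3045 x 0.007920 = 0.002412 mol, which equals the excess n(LiOH).
So n(LiOH) consumed by the sample = 0.009604 - 0.002412 = 0.007192 mol.
n(C9H8O4) = 0.007192 / 2 = 0.003596 mol.
mass = 0.003596 mol x 180.16 g/mol = 0.648 g.

0.648 g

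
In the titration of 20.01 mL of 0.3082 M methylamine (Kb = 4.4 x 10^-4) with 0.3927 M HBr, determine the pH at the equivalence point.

5.70

n(CH3NH2) = 0.3082 x 0.02001 = 0.006167 mol; V(HBr) at equivalence = 0.006167/0.3927 = 0.01570 L.
At equivalence the base is fully converted to CH3NH3+; total volume = 0.03571 L, so [CH3NH3+] = 0.006167/0.03571 = 0.1727 M.
Ka(CH3NH3+) = Kw/Kb = 1.0e-14 / 4.4 x 10^-4 = 2.27e-11.
[H^+] = sqrt(Ka x [CH3NH3+]) = sqrt(2.27e-11 x 0.1727) = 1.98e-6 M.
pH = -log(1.98e-6) = 5.70.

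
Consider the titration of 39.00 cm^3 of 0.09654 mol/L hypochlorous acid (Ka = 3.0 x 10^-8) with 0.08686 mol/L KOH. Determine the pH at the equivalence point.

n(HClO) = 0.09654 x 0.03900 = 0.003765 mol; V(KOH) at equivalence = 0.003765/0.08686 = 0.04335 L.
At equivalence all the acid is converted to ClO-; total volume = 0.03900 + 0.04335 = 0.08235 L, so [ClO-] = 0.003765/0.08235 = 0.04572 M.
Kb = Kw/Ka = 1.0e-14 / 3.0 x 10^-8 = 3.33e-7.
[OH^-] = sqrt(Kb x [ClO-]) = sqrt(3.33e-7 x 0.04572) = 0.000123 M.
pOH = 3.91, so pH = 14.00 - 3.91 = 10.09.

10.09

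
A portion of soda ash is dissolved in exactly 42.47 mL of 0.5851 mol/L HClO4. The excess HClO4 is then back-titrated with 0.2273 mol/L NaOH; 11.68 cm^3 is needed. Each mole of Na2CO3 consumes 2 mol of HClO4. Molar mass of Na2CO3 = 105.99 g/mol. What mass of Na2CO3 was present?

Total n(HClO4) added = 0.5851 x 0.04247 = 0.02485 mol.
n(NaOH) used = 0.2273 x 0.01168 = 0.002655 mol, which equals the excess n(HClO4).
So n(HClO4) consumed by the sample = 0.02485 - 0.002655 = 0.02219 mol.
n(Na2CO3) = 0.02219 / 2 = 0.01110 mol.
mass = 0.01110 mol x 105.99 g/mol = 1.18 g.

1.18 g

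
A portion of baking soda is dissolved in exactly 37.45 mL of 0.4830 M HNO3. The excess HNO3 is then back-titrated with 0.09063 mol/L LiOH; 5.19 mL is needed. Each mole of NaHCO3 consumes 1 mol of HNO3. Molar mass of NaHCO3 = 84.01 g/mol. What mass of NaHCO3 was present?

Total n(HNO3) added = 0.4830 x 0.03745 = 0.01809 mol.
n(LiOH) used = 0.09063 x 0.005190 = 0.0004704 mol, which equals the excess n(HNO3).
So n(HNO3) consumed by the sample = 0.01809 - 0.0004704 = 0.01762 mol.
n(NaHCO3) = 0.01762 / 1 = 0.01762 mol.
mass = 0.01762 mol x 84.01 g/mol = 1.48 g.

1.48 g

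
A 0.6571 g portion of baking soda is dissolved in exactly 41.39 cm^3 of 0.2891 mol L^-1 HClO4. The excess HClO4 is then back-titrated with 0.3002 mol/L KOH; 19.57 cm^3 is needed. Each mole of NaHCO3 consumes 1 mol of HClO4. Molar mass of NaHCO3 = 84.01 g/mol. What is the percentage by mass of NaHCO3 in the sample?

Total n(HClO4) added = 0.2891 x 0.04139 = 0.01197 mol.
n(KOH) used = 0.3002 x 0.01957 = 0.005875 mol, which equals the excess n(HClO4).
So n(HClO4) consumed by the sample = 0.01197 - 0.005875 = 0.006091 mol.
n(NaHCO3) = 0.006091 / 1 = 0.006091 mol.
mass NaHCO3 = 0.006091 x 84.01 = 0.5117 g, so %NaHCO3 = 0.5117/0.6571 x 100 = 77.9%.

77.9%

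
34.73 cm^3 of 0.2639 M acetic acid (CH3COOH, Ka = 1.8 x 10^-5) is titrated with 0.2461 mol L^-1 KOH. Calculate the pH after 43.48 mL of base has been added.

12.29

n(acid) = 0.2639 x 0.03473 = 0.009165 mol; n(KOH) added = 0.2461 x 0.04348 = 0.01070 mol.
Base is in excess by 0.01070 - 0.009165 = 0.001535 mol in a total volume of 0.07821 L.
[OH^-] = 0.001535/0.07821 = 0.01963 M, so pOH = 1.71 and pH = 14.00 - 1.71 = 12.29.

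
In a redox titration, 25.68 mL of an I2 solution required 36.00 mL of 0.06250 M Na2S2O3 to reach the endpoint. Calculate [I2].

n(Na2S2O3) = 0.06250 x 0.03600 = 0.002250 mol.
From the balanced equation, 2 mol Na2S2O3 reacts with 1 mol I2, so n(I2) = 0.002250 x 1/2 = 0.001125 mol.
[I2] = 0.001125 / 0.02568 L = 0.0438 M.

0.0438 M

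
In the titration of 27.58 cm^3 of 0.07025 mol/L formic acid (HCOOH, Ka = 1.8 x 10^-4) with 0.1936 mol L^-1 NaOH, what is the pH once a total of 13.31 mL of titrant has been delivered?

n(acid) = 0.07025 x 0.02758 = 0.001937 mol; n(NaOH) added = 0.1936 x 0.01331 = 0.002577 mol.
Base is in excess by 0.002577 - 0.001937 = 0.0006393 mol in a total volume of 0.04089 L.
[OH^-] = 0.0006393/0.04089 = 0.01564 M, so pOH = 1.81 and pH = 14.00 - 1.81 = 12.19.

12.19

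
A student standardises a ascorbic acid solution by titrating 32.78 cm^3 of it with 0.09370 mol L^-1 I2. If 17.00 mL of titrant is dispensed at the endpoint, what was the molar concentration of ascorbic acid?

n(I2) = 0.09370 x 0.01700 = 0.001593 mol.
From the balanced equation, 1 mol I2 reacts with 1 mol ascorbic acid, so n(ascorbic acid) = 0.001593 x 1/1 = 0.001593 mol.
[ascorbic acid] = 0.001593 / 0.03278 L = 0.0486 M.

0.0486 M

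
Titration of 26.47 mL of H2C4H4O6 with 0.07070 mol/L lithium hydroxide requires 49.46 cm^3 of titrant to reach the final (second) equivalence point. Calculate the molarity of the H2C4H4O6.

0.0661 M

n(LiOH) = 0.07070 x 0.04946 = 0.003497 mol.
At the final (second) equivalence point, 2 mol OH^- react per mol H2C4H4O6, so n(H2C4H4O6) = 0.003497 / 2 = 0.001748 mol.
[H2C4H4O6] = 0.001748 / 0.02647 L = 0.0661 M.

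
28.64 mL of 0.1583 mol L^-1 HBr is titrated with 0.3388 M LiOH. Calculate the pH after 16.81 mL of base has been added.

12.41

n(acid) = 0.1583 x 0.02864 = 0.004534 mol; n(LiOH) added = 0.3388 x 0.01681 = 0.005695 mol.
Base is in excess by 0.005695 - 0.004534 = 0.001162 mol in a total volume of 0.04545 L.
[OH^-] = 0.001162/0.04545 = 0.02556 M, so pOH = 1.59 and pH = 14.00 - 1.59 = 12.41.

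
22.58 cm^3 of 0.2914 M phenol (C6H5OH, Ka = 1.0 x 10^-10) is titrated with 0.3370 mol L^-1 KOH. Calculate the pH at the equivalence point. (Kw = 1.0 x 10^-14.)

n(C6H5OH) = 0.2914 x 0.02258 = 0.006580 mol; V(KOH) at equivalence = 0.006580/0.3370 = 0.01952 L.
At equivalence all the acid is converted to C6H5O-; total volume = 0.02258 + 0.01952 = 0.04210 L, so [C6H5O-] = 0.006580/0.04210 = 0.1563 M.
Kb = Kw/Ka = 1.0e-14 / 1.0 x 10^-10 = 0.000100.
[OH^-] = sqrt(Kb x [C6H5O-]) = sqrt(0.000100 x 0.1563) = 0.00395 M.
pOH = 2.40, so pH = 14.00 - 2.40 = 11.60.

11.60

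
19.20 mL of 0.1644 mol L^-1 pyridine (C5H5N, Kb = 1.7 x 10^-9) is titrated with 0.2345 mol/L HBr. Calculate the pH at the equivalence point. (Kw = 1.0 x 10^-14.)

n(C5H5N) = 0.1644 x 0.01920 = 0.003156 mol; V(HBr) at equivalence = 0.003156/0.2345 = 0.01346 L.
At equivalence the base is fully converted to C5H5NH+; total volume = 0.03266 L, so [C5H5NH+] = 0.003156/0.03266 = 0.09665 M.
Ka(C5H5NH+) = Kw/Kb = 1.0e-14 / 1.7 x 10^-9 = 5.88e-6.
[H^+] = sqrt(Ka x [C5H5NH+]) = sqrt(5.88e-6 x 0.09665) = 0.000754 M.
pH = -log(0.000754) = 3.12.

3.12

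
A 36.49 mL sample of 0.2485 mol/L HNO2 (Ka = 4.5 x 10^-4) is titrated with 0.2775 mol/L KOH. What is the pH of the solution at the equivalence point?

8.23

n(HNO2) = 0.2485 x 0.03649 = 0.009068 mol; V(KOH) at equivalence = 0.009068/0.2775 = 0.03268 L.
At equivalence all the acid is converted to NO2-; total volume = 0.03649 + 0.03268 = 0.06917 L, so [NO2-] = 0.009068/0.06917 = 0.1311 M.
Kb = Kw/Ka = 1.0e-14 / 4.5 x 10^-4 = 2.22e-11.
[OH^-] = sqrt(Kb x [NO2-]) = sqrt(2.22e-11 x 0.1311) = 1.71e-6 M.
pOH = 5.77, so pH = 14.00 - 5.77 = 8.23.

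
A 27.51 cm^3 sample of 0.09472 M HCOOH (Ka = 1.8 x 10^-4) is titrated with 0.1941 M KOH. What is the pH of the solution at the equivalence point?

8.27

n(HCOOH) = 0.09472 x 0.02751 = 0.002606 mol; V(KOH) at equivalence = 0.002606/0.1941 = 0.01342 L.
At equivalence all the acid is converted to HCOO-; total volume = 0.02751 + 0.01342 = 0.04093 L, so [HCOO-] = 0.002606/0.04093 = 0.06366 M.
Kb = Kw/Ka = 1.0e-14 / 1.8 x 10^-4 = 5.56e-11.
[OH^-] = sqrt(Kb x [HCOO-]) = sqrt(5.56e-11 x 0.06366) = 1.88e-6 M.
pOH = 5.73, so pH = 14.00 - 5.73 = 8.27.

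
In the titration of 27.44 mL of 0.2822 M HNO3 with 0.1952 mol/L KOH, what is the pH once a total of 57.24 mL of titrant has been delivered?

n(acid) = 0.2822 x 0.02744 = 0.007744 mol; n(KOH) added = 0.1952 x 0.05724 = 0.01117 mol.
Base is in excess by 0.01117 - 0.007744 = 0.003430 mol in a total volume of 0.08468 L.
[OH^-] = 0.003430/0.08468 = 0.04050 M, so pOH = 1.39 and pH = 14.00 - 1.39 = 12.61.

12.61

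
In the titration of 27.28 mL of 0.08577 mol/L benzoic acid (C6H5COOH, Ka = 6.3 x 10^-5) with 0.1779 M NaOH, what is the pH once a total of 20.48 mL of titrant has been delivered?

12.44

n(acid) = 0.08577 x 0.02728 = 0.002340 mol; n(NaOH) added = 0.1779 x 0.02048 = 0.003643 mol.
Base is in excess by 0.003643 - 0.002340 = 0.001304 mol in a total volume of 0.04776 L.
[OH^-] = 0.001304/0.04776 = 0.02729 M, so pOH = 1.56 and pH = 14.00 - 1.56 = 12.44.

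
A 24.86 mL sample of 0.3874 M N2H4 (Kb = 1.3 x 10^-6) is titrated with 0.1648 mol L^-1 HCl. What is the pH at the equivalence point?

4.53

n(N2H4) = 0.3874 x 0.02486 = 0.009631 mol; V(HCl) at equivalence = 0.009631/0.1648 = 0.05844 L.
At equivalence the base is fully converted to N2H5+; total volume = 0.08330 L, so [N2H5+] = 0.009631/0.08330 = 0.1156 M.
Ka(N2H5+) = Kw/Kb = 1.0e-14 / 1.3 x 10^-6 = 7.69e-9.
[H^+] = sqrt(Ka x [N2H5+]) = sqrt(7.69e-9 x 0.1156) = 2.98e-5 M.
pH = -log(2.98e-5) = 4.53.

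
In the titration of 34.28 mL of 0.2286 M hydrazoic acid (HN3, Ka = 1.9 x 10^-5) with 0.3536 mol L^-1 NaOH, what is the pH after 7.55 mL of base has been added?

4.43

Initial n(HN3) = 0.2286 x 0.03428 = 0.007836 mol.
n(NaOH) added = 0.3536 x 0.007550 = 0.002670 mol, converting that many moles of HN3 to N3-.
Remaining n(HN3) = 0.005167 mol; n(N3-) = 0.002670 mol.
By Henderson-Hasselbalch, pH = pKa + log([A^-]/[HA]) = 4.72 + log(0.002670/0.005167) = 4.72 + (-0.29) = 4.43.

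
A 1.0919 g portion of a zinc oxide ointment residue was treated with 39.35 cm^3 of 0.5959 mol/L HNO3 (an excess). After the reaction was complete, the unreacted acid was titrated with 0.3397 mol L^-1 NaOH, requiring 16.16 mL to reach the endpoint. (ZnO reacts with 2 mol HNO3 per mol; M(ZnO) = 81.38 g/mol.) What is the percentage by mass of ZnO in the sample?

66.9%

Total n(HNO3) added = 0.5959 x 0.03935 = 0.02345 mol.
n(NaOH) used = 0.3397 x 0.01616 = 0.005490 mol, which equals the excess n(HNO3).
So n(HNO3) consumed by the sample = 0.02345 - 0.005490 = 0.01796 mol.
n(ZnO) = 0.01796 / 2 = 0.008980 mol.
mass ZnO = 0.008980 x 81.38 = 0.7308 g, so %ZnO = 0.7308/1.0919 x 100 = 66.9%.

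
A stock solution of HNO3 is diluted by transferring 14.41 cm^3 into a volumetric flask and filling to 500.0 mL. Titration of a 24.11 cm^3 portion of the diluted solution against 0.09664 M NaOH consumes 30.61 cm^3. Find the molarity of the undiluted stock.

n(NaOH) = 0.09664 x 0.03061 = 0.002958 mol.
n(HNO3) in the aliquot = 0.002958 mol.
[diluted HNO3] = 0.002958 / 0.02411 = 0.1227 M.
Dilution factor = 500.0/14.41 = 34.70, so [stock] = 0.1227 x 34.70 = 4.26 M.

4.26 M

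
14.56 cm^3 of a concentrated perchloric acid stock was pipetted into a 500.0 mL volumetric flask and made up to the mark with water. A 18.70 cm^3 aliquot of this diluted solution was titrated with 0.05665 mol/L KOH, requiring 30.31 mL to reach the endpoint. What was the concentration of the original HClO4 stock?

n(KOH) = 0.05665 x 0.03031 = 0.001717 mol.
n(HClO4) in the aliquot = 0.001717 mol.
[diluted HClO4] = 0.001717 / 0.01870 = 0.09182 M.
Dilution factor = 500.0/14.56 = 34.34, so [stock] = 0.09182 x 34.34 = 3.15 M.

3.15 M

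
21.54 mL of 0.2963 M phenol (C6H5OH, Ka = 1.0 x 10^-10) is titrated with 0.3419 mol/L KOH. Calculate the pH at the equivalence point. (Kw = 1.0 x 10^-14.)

11.60

n(C6H5OH) = 0.2963 x 0.02154 = 0.006382 mol; V(KOH) at equivalence = 0.006382/0.3419 = 0.01867 L.
At equivalence all the acid is converted to C6H5O-; total volume = 0.02154 + 0.01867 = 0.04021 L, so [C6H5O-] = 0.006382/0.04021 = 0.1587 M.
Kb = Kw/Ka = 1.0e-14 / 1.0 x 10^-10 = 0.000100.
[OH^-] = sqrt(Kb x [C6H5O-]) = sqrt(0.000100 x 0.1587) = 0.00398 M.
pOH = 2.40, so pH = 14.00 - 2.40 = 11.60.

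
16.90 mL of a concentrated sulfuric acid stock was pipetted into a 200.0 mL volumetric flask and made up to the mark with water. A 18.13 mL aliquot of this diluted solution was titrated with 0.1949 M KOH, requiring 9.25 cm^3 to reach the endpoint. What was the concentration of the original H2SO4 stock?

0.588 M

n(KOH) = 0.1949 x 0.009250 = 0.001803 mol.
n(H2SO4) in the aliquot = 0.001803 x 1/2 = 0.0009014 mol.
[diluted H2SO4] = 0.0009014 / 0.01813 = 0.04972 M.
Dilution factor = 200.0/16.90 = 11.83, so [stock] = 0.04972 x 11.83 = 0.588 M.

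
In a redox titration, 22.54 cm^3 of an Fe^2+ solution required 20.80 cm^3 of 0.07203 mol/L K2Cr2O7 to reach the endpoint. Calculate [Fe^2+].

n(K2Cr2O7) = 0.07203 x 0.02080 = 0.001498 mol.
From the balanced equation, 1 mol K2Cr2O7 reacts with 6 mol Fe^2+, so n(Fe^2+) = 0.001498 x 6/1 = 0.008989 mol.
[Fe^2+] = 0.008989 / 0.02254 L = 0.399 M.

0.399 M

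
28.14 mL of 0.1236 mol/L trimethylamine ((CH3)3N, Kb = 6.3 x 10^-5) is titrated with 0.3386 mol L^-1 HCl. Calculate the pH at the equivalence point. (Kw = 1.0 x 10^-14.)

n((CH3)3N) = 0.1236 x 0.02814 = 0.003478 mol; V(HCl) at equivalence = 0.003478/0.3386 = 0.01027 L.
At equivalence the base is fully converted to (CH3)3NH+; total volume = 0.03841 L, so [(CH3)3NH+] = 0.003478/0.03841 = 0.09055 M.
Ka((CH3)3NH+) = Kw/Kb = 1.0e-14 / 6.3 x 10^-5 = 1.59e-10.
[H^+] = sqrt(Ka x [(CH3)3NH+]) = sqrt(1.59e-10 x 0.09055) = 3.79e-6 M.
pH = -log(3.79e-6) = 5.42.

5.42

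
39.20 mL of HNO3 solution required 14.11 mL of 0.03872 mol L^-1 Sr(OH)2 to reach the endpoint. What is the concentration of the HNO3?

n(Sr(OH)2) delivered = 0.03872 x 0.01411 = 0.0005463 mol.
The reaction is 2 HNO3 + 1 Sr(OH)2, so n(HNO3) = 0.0005463 x 2/1 = 0.001093 mol.
[HNO3] = 0.001093 mol / 0.03920 L = 0.0279 M.

0.0279 M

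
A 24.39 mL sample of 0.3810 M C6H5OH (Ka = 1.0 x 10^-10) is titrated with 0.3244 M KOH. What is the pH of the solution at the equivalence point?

11.62

n(C6H5OH) = 0.3810 x 0.02439 = 0.009293 mol; V(KOH) at equivalence = 0.009293/0.3244 = 0.02865 L.
At equivalence all the acid is converted to C6H5O-; total volume = 0.02439 + 0.02865 = 0.05304 L, so [C6H5O-] = 0.009293/0.05304 = 0.1752 M.
Kb = Kw/Ka = 1.0e-14 / 1.0 x 10^-10 = 0.000100.
[OH^-] = sqrt(Kb x [C6H5O-]) = sqrt(0.000100 x 0.1752) = 0.00419 M.
pOH = 2.38, so pH = 14.00 - 2.38 = 11.62.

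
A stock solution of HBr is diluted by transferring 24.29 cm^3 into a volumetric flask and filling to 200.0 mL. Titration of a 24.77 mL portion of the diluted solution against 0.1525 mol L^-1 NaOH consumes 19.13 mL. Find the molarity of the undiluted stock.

n(NaOH) = 0.1525 x 0.01913 = 0.002917 mol.
n(HBr) in the aliquot = 0.002917 mol.
[diluted HBr] = 0.002917 / 0.02477 = 0.1178 M.
Dilution factor = 200.0/24.29 = 8.234, so [stock] = 0.1178 x 8.234 = 0.970 M.

0.970 M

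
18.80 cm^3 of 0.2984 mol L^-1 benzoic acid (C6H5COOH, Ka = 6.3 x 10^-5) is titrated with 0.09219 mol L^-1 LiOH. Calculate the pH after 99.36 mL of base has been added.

n(acid) = 0.2984 x 0.01880 = 0.005610 mol; n(LiOH) added = 0.09219 x 0.09936 = 0.009160 mol.
Base is in excess by 0.009160 - 0.005610 = 0.003550 mol in a total volume of 0.1182 L.
[OH^-] = 0.003550/0.1182 = 0.03004 M, so pOH = 1.52 and pH = 14.00 - 1.52 = 12.48.

12.48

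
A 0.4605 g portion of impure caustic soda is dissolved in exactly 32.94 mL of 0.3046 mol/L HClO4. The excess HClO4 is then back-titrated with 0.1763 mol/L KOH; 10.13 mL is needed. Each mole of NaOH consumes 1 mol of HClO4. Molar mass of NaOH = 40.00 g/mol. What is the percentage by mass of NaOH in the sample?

71.6%

Total n(HClO4) added = 0.3046 x 0.03294 = 0.01003 mol.
n(KOH) used = 0.1763 x 0.01013 = 0.001786 mol, which equals the excess n(HClO4).
So n(HClO4) consumed by the sample = 0.01003 - 0.001786 = 0.008248 mol.
n(NaOH) = 0.008248 / 1 = 0.008248 mol.
mass NaOH = 0.008248 x 40.00 = 0.3299 g, so %NaOH = 0.3299/0.4605 x 100 = 71.6%.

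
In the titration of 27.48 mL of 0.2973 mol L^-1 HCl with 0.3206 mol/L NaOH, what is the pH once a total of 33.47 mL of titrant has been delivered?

n(acid) = 0.2973 x 0.02748 = 0.008170 mol; n(NaOH) added = 0.3206 x 0.03347 = 0.01073 mol.
Base is in excess by 0.01073 - 0.008170 = 0.002561 mol in a total volume of 0.06095 L.
[OH^-] = 0.002561/0.06095 = 0.04201 M, so pOH = 1.38 and pH = 14.00 - 1.38 = 12.62.

12.62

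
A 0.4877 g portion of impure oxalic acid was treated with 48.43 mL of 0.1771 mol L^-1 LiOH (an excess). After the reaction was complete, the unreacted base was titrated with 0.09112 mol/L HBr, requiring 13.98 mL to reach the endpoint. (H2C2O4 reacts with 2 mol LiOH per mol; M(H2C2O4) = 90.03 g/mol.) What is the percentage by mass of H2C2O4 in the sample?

67.4%

Total n(LiOH) added = 0.1771 x 0.04843 = 0.008577 mol.
n(HBr) used = 0.09112 x 0.01398 = 0.001274 mol, which equals the excess n(LiOH).
So n(LiOH) consumed by the sample = 0.008577 - 0.001274 = 0.007303 mol.
n(H2C2O4) = 0.007303 / 2 = 0.003652 mol.
mass H2C2O4 = 0.003652 x 90.03 = 0.3287 g, so %H2C2O4 = 0.3287/0.4877 x 100 = 67.4%.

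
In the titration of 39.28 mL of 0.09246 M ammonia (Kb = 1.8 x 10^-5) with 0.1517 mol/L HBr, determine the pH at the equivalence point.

5.25

n(NH3) = 0.09246 x 0.03928 = 0.003632 mol; V(HBr) at equivalence = 0.003632/0.1517 = 0.02394 L.
At equivalence the base is fully converted to NH4+; total volume = 0.06322 L, so [NH4+] = 0.003632/0.06322 = 0.05745 M.
Ka(NH4+) = Kw/Kb = 1.0e-14 / 1.8 x 10^-5 = 5.56e-10.
[H^+] = sqrt(Ka x [NH4+]) = sqrt(5.56e-10 x 0.05745) = 5.65e-6 M.
pH = -log(5.65e-6) = 5.25.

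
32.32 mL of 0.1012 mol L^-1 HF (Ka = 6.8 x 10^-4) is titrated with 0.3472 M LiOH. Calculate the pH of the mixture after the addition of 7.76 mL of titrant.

3.84

Initial n(HF) = 0.1012 x 0.03232 = 0.003271 mol.
n(LiOH) added = 0.3472 x 0.007760 = 0.002694 mol, converting that many moles of HF to F-.
Remaining n(HF) = 0.0005765 mol; n(F-) = 0.002694 mol.
By Henderson-Hasselbalch, pH = pKa + log([A^-]/[HA]) = 3.17 + log(0.002694/0.0005765) = 3.17 + (+0.67) = 3.84.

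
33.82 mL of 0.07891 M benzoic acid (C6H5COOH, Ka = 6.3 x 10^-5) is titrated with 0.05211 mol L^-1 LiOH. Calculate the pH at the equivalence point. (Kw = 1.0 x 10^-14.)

8.35

n(C6H5COOH) = 0.07891 x 0.03382 = 0.002669 mol; V(LiOH) at equivalence = 0.002669/0.05211 = 0.05121 L.
At equivalence all the acid is converted to C6H5COO-; total volume = 0.03382 + 0.05121 = 0.08503 L, so [C6H5COO-] = 0.002669/0.08503 = 0.03138 M.
Kb = Kw/Ka = 1.0e-14 / 6.3 x 10^-5 = 1.59e-10.
[OH^-] = sqrt(Kb x [C6H5COO-]) = sqrt(1.59e-10 x 0.03138) = 2.23e-6 M.
pOH = 5.65, so pH = 14.00 - 5.65 = 8.35.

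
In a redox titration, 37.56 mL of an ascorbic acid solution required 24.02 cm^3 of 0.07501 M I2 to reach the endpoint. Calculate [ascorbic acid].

0.0480 M

n(I2) = 0.07501 x 0.02402 = 0.001802 mol.
From the balanced equation, 1 mol I2 reacts with 1 mol ascorbic acid, so n(ascorbic acid) = 0.001802 x 1/1 = 0.001802 mol.
[ascorbic acid] = 0.001802 / 0.03756 L = 0.0480 M.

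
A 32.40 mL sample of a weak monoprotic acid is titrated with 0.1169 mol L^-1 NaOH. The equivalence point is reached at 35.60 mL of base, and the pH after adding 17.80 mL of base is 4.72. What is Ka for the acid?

1.9 x 10^-5

17.80 mL is half of the equivalence volume, so this is the half-equivalence point where [HA] = [A^-].
At half-equivalence pH = pKa, so pKa = 4.72.
Ka = 10^(-4.72) = 1.9 x 10^-5.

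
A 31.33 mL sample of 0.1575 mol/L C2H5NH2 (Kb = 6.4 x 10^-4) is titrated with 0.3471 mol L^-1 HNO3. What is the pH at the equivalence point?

n(C2H5NH2) = 0.1575 x 0.03133 = 0.004934 mol; V(HNO3) at equivalence = 0.004934/0.3471 = 0.01422 L.
At equivalence the base is fully converted to C2H5NH3+; total volume = 0.04555 L, so [C2H5NH3+] = 0.004934/0.04555 = 0.1083 M.
Ka(C2H5NH3+) = Kw/Kb = 1.0e-14 / 6.4 x 10^-4 = 1.56e-11.
[H^+] = sqrt(Ka x [C2H5NH3+]) = sqrt(1.56e-11 x 0.1083) = 1.30e-6 M.
pH = -log(1.30e-6) = 5.89.

5.89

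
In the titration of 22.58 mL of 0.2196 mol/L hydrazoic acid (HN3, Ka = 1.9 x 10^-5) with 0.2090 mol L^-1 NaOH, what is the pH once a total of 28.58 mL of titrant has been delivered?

n(acid) = 0.2196 x 0.02258 = 0.004959 mol; n(NaOH) added = 0.2090 x 0.02858 = 0.005973 mol.
Base is in excess by 0.005973 - 0.004959 = 0.001015 mol in a total volume of 0.05116 L.
[OH^-] = 0.001015/0.05116 = 0.01983 M, so pOH = 1.70 and pH = 14.00 - 1.70 = 12.30.

12.30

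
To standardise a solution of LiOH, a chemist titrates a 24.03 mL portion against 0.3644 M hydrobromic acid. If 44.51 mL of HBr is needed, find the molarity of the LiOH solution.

n(HBr) delivered = 0.3644 x 0.04451 = 0.01622 mol.
For a 1:1 reaction, n(LiOH) = 0.01622 mol.
[LiOH] = 0.01622 mol / 0.02403 L = 0.675 M.

0.675 M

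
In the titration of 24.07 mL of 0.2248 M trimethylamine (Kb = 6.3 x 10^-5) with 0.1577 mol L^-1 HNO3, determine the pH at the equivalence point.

5.42

n((CH3)3N) = 0.2248 x 0.02407 = 0.005411 mol; V(HNO3) at equivalence = 0.005411/0.1577 = 0.03431 L.
At equivalence the base is fully converted to (CH3)3NH+; total volume = 0.05838 L, so [(CH3)3NH+] = 0.005411/0.05838 = 0.09268 M.
Ka((CH3)3NH+) = Kw/Kb = 1.0e-14 / 6.3 x 10^-5 = 1.59e-10.
[H^+] = sqrt(Ka x [(CH3)3NH+]) = sqrt(1.59e-10 x 0.09268) = 3.84e-6 M.
pH = -log(3.84e-6) = 5.42.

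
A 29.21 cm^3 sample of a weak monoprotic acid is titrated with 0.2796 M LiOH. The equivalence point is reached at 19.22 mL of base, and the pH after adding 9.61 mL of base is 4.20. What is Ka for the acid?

9.61 mL is half of the equivalence volume, so this is the half-equivalence point where [HA] = [A^-].
At half-equivalence pH = pKa, so pKa = 4.20.
Ka = 10^(-4.20) = 6.3 x 10^-5.

6.3 x 10^-5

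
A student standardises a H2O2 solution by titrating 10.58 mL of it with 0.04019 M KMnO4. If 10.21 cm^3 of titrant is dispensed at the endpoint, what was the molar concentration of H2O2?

0.0970 M

n(KMnO4) = 0.04019 x 0.01021 = 0.0004103 mol.
From the balanced equation, 2 mol KMnO4 reacts with 5 mol H2O2, so n(H2O2) = 0.0004103 x 5/2 = 0.001026 mol.
[H2O2] = 0.001026 / 0.01058 L = 0.0970 M.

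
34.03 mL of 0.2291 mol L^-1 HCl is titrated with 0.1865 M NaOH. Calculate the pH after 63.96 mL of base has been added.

12.63

n(acid) = 0.2291 x 0.03403 = 0.007796 mol; n(NaOH) added = 0.1865 x 0.06396 = 0.01193 mol.
Base is in excess by 0.01193 - 0.007796 = 0.004132 mol in a total volume of 0.09799 L.
[OH^-] = 0.004132/0.09799 = 0.04217 M, so pOH = 1.37 and pH = 14.00 - 1.37 = 12.63.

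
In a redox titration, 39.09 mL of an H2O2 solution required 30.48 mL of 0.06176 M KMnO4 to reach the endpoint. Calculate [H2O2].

n(KMnO4) = 0.06176 x 0.03048 = 0.001882 mol.
From the balanced equation, 2 mol KMnO4 reacts with 5 mol H2O2, so n(H2O2) = 0.001882 x 5/2 = 0.004706 mol.
[H2O2] = 0.004706 / 0.03909 L = 0.120 M.

0.120 M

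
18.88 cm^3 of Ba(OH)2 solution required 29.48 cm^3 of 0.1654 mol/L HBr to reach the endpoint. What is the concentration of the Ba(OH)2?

0.129 M

n(HBr) delivered = 0.1654 x 0.02948 = 0.004876 mol.
The reaction is 1 Ba(OH)2 + 2 HBr, so n(Ba(OH)2) = 0.004876 x 1/2 = 0.002438 mol.
[Ba(OH)2] = 0.002438 mol / 0.01888 L = 0.129 M.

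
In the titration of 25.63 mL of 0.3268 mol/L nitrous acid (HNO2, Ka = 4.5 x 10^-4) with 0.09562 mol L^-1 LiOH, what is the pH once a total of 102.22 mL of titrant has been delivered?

n(acid) = 0.3268 x 0.02563 = 0.008376 mol; n(LiOH) added = 0.09562 x 0.1022 = 0.009774 mol.
Base is in excess by 0.009774 - 0.008376 = 0.001398 mol in a total volume of 0.1278 L.
[OH^-] = 0.001398/0.1278 = 0.01094 M, so pOH = 1.96 and pH = 14.00 - 1.96 = 12.04.

12.04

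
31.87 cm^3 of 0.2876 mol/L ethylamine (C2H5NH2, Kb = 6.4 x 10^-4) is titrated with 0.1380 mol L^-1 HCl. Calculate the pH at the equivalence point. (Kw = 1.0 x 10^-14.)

n(C2H5NH2) = 0.2876 x 0.03187 = 0.009166 mol; V(HCl) at equivalence = 0.009166/0.1380 = 0.06642 L.
At equivalence the base is fully converted to C2H5NH3+; total volume = 0.09829 L, so [C2H5NH3+] = 0.009166/0.09829 = 0.09325 M.
Ka(C2H5NH3+) = Kw/Kb = 1.0e-14 / 6.4 x 10^-4 = 1.56e-11.
[H^+] = sqrt(Ka x [C2H5NH3+]) = sqrt(1.56e-11 x 0.09325) = 1.21e-6 M.
pH = -log(1.21e-6) = 5.92.

5.92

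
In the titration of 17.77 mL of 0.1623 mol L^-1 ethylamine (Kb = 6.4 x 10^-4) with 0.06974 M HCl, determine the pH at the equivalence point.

n(C2H5NH2) = 0.1623 x 0.01777 = 0.002884 mol; V(HCl) at equivalence = 0.002884/0.06974 = 0.04135 L.
At equivalence the base is fully converted to C2H5NH3+; total volume = 0.05912 L, so [C2H5NH3+] = 0.002884/0.05912 = 0.04878 M.
Ka(C2H5NH3+) = Kw/Kb = 1.0e-14 / 6.4 x 10^-4 = 1.56e-11.
[H^+] = sqrt(Ka x [C2H5NH3+]) = sqrt(1.56e-11 x 0.04878) = 8.73e-7 M.
pH = -log(8.73e-7) = 6.06.

6.06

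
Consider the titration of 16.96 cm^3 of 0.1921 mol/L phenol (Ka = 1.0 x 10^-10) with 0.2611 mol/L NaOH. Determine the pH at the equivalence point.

n(C6H5OH) = 0.1921 x 0.01696 = 0.003258 mol; V(NaOH) at equivalence = 0.003258/0.2611 = 0.01248 L.
At equivalence all the acid is converted to C6H5O-; total volume = 0.01696 + 0.01248 = 0.02944 L, so [C6H5O-] = 0.003258/0.02944 = 0.1107 M.
Kb = Kw/Ka = 1.0e-14 / 1.0 x 10^-10 = 0.000100.
[OH^-] = sqrt(Kb x [C6H5O-]) = sqrt(0.000100 x 0.1107) = 0.00333 M.
pOH = 2.48, so pH = 14.00 - 2.48 = 11.52.

11.52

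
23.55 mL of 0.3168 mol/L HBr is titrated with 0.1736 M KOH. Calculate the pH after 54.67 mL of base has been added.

12.41

n(acid) = 0.3168 x 0.02355 = 0.007461 mol; n(KOH) added = 0.1736 x 0.05467 = 0.009491 mol.
Base is in excess by 0.009491 - 0.007461 = 0.002030 mol in a total volume of 0.07822 L.
[OH^-] = 0.002030/0.07822 = 0.02595 M, so pOH = 1.59 and pH = 14.00 - 1.59 = 12.41.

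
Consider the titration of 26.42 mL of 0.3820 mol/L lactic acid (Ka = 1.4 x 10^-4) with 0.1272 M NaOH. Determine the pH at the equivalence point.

n(HC3H5O3) = 0.3820 x 0.02642 = 0.01009 mol; V(NaOH) at equivalence = 0.01009/0.1272 = 0.07934 L.
At equivalence all the acid is converted to C3H5O3-; total volume = 0.02642 + 0.07934 = 0.1058 L, so [C3H5O3-] = 0.01009/0.1058 = 0.09542 M.
Kb = Kw/Ka = 1.0e-14 / 1.4 x 10^-4 = 7.14e-11.
[OH^-] = sqrt(Kb x [C3H5O3-]) = sqrt(7.14e-11 x 0.09542) = 2.61e-6 M.
pOH = 5.58, so pH = 14.00 - 5.58 = 8.42.

8.42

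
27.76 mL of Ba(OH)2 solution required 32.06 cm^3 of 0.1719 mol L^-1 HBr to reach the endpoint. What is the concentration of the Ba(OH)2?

n(HBr) delivered = 0.1719 x 0.03206 = 0.005511 mol.
The reaction is 1 Ba(OH)2 + 2 HBr, so n(Ba(OH)2) = 0.005511 x 1/2 = 0.002756 mol.
[Ba(OH)2] = 0.002756 mol / 0.02776 L = 0.0993 M.

0.0993 M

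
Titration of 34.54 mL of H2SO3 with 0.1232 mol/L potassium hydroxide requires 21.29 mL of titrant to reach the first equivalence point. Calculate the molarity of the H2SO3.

0.0759 M

n(KOH) = 0.1232 x 0.02129 = 0.002623 mol.
At the first equivalence point, 1 mol OH^- react per mol H2SO3, so n(H2SO3) = 0.002623 / 1 = 0.002623 mol.
[H2SO3] = 0.002623 / 0.03454 L = 0.0759 M.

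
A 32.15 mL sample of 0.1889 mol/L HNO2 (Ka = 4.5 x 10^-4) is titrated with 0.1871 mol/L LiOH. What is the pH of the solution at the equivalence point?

8.16

n(HNO2) = 0.1889 x 0.03215 = 0.006073 mol; V(LiOH) at equivalence = 0.006073/0.1871 = 0.03246 L.
At equivalence all the acid is converted to NO2-; total volume = 0.03215 + 0.03246 = 0.06461 L, so [NO2-] = 0.006073/0.06461 = 0.09400 M.
Kb = Kw/Ka = 1.0e-14 / 4.5 x 10^-4 = 2.22e-11.
[OH^-] = sqrt(Kb x [NO2-]) = sqrt(2.22e-11 x 0.09400) = 1.45e-6 M.
pOH = 5.84, so pH = 14.00 - 5.84 = 8.16.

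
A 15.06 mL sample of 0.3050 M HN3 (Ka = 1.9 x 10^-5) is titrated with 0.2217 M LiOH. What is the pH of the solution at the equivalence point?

8.91

n(HN3) = 0.3050 x 0.01506 = 0.004593 mol; V(LiOH) at equivalence = 0.004593/0.2217 = 0.02072 L.
At equivalence all the acid is converted to N3-; total volume = 0.01506 + 0.02072 = 0.03578 L, so [N3-] = 0.004593/0.03578 = 0.1284 M.
Kb = Kw/Ka = 1.0e-14 / 1.9 x 10^-5 = 5.26e-10.
[OH^-] = sqrt(Kb x [N3-]) = sqrt(5.26e-10 x 0.1284) = 8.22e-6 M.
pOH = 5.09, so pH = 14.00 - 5.09 = 8.91.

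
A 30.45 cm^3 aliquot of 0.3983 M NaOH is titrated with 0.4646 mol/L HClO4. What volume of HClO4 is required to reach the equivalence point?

n(NaOH) = 0.3983 mol/L x 0.03045 L = 0.01213 mol.
At equivalence n(HClO4) = n(NaOH) = 0.01213 mol.
V(HClO4) = 0.01213 / 0.4646 = 0.02610 L = 26.1 mL.

26.1 mL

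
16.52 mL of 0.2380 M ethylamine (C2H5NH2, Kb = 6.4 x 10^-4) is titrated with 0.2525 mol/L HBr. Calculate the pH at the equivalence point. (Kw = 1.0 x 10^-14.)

n(C2H5NH2) = 0.2380 x 0.01652 = 0.003932 mol; V(HBr) at equivalence = 0.003932/0.2525 = 0.01557 L.
At equivalence the base is fully converted to C2H5NH3+; total volume = 0.03209 L, so [C2H5NH3+] = 0.003932/0.03209 = 0.1225 M.
Ka(C2H5NH3+) = Kw/Kb = 1.0e-14 / 6.4 x 10^-4 = 1.56e-11.
[H^+] = sqrt(Ka x [C2H5NH3+]) = sqrt(1.56e-11 x 0.1225) = 1.38e-6 M.
pH = -log(1.38e-6) = 5.86.

5.86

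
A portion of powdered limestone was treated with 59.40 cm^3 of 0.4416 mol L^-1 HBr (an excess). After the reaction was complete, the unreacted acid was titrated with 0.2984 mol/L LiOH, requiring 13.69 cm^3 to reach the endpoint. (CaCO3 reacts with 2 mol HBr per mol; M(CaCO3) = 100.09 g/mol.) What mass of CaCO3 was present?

1.11 g

Total n(HBr) added = 0.4416 x 0.05940 = 0.02623 mol.
n(LiOH) used = 0.2984 x 0.01369 = 0.004085 mol, which equals the excess n(HBr).
So n(HBr) consumed by the sample = 0.02623 - 0.004085 = 0.02215 mol.
n(CaCO3) = 0.02215 / 2 = 0.01107 mol.
mass = 0.01107 mol x 100.09 g/mol = 1.11 g.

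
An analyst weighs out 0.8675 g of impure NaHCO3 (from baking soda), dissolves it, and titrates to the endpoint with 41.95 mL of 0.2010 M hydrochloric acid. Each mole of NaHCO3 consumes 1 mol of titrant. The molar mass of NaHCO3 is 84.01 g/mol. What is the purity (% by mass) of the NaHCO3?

n(HCl) = 0.2010 x 0.04195 = 0.008432 mol.
n(NaHCO3) = 0.008432 / 1 = 0.008432 mol.
mass of NaHCO3 = 0.008432 x 84.01 = 0.7084 g.
% purity = 0.7084 / 0.8675 x 100 = 81.7%.

81.7%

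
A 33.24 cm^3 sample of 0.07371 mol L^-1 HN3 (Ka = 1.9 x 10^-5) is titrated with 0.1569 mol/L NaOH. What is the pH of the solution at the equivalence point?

n(HN3) = 0.07371 x 0.03324 = 0.002450 mol; V(NaOH) at equivalence = 0.002450/0.1569 = 0.01562 L.
At equivalence all the acid is converted to N3-; total volume = 0.03324 + 0.01562 = 0.04886 L, so [N3-] = 0.002450/0.04886 = 0.05015 M.
Kb = Kw/Ka = 1.0e-14 / 1.9 x 10^-5 = 5.26e-10.
[OH^-] = sqrt(Kb x [N3-]) = sqrt(5.26e-10 x 0.05015) = 5.14e-6 M.
pOH = 5.29, so pH = 14.00 - 5.29 = 8.71.

8.71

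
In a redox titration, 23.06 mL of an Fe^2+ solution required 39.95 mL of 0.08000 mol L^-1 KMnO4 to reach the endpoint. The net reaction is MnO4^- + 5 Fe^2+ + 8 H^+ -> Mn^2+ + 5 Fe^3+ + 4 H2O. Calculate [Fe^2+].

0.693 M

n(KMnO4) = 0.08000 x 0.03995 = 0.003196 mol.
From the balanced equation, 1 mol KMnO4 reacts with 5 mol Fe^2+, so n(Fe^2+) = 0.003196 x 5/1 = 0.01598 mol.
[Fe^2+] = 0.01598 / 0.02306 L = 0.693 M.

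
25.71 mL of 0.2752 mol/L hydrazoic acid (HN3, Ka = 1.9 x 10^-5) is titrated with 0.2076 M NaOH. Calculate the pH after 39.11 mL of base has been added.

n(acid) = 0.2752 x 0.02571 = 0.007075 mol; n(NaOH) added = 0.2076 x 0.03911 = 0.008119 mol.
Base is in excess by 0.008119 - 0.007075 = 0.001044 mol in a total volume of 0.06482 L.
[OH^-] = 0.001044/0.06482 = 0.01610 M, so pOH = 1.79 and pH = 14.00 - 1.79 = 12.21.

12.21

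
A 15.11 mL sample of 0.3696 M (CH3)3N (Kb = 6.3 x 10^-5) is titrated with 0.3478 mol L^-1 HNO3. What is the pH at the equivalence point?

n((CH3)3N) = 0.3696 x 0.01511 = 0.005585 mol; V(HNO3) at equivalence = 0.005585/0.3478 = 0.01606 L.
At equivalence the base is fully converted to (CH3)3NH+; total volume = 0.03117 L, so [(CH3)3NH+] = 0.005585/0.03117 = 0.1792 M.
Ka((CH3)3NH+) = Kw/Kb = 1.0e-14 / 6.3 x 10^-5 = 1.59e-10.
[H^+] = sqrt(Ka x [(CH3)3NH+]) = sqrt(1.59e-10 x 0.1792) = 5.33e-6 M.
pH = -log(5.33e-6) = 5.27.

5.27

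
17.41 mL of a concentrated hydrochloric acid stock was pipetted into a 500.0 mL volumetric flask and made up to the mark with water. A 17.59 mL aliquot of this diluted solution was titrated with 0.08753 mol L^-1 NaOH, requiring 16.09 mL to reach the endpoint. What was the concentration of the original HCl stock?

n(NaOH) = 0.08753 x 0.01609 = 0.001408 mol.
n(HCl) in the aliquot = 0.001408 mol.
[diluted HCl] = 0.001408 / 0.01759 = 0.08007 M.
Dilution factor = 500.0/17.41 = 28.72, so [stock] = 0.08007 x 28.72 = 2.30 M.

2.30 M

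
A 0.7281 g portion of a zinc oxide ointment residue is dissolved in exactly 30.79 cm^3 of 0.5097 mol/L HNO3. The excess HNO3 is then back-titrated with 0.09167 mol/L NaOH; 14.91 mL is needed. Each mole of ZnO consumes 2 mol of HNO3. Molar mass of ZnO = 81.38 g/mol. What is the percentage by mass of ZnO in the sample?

80.1%

Total n(HNO3) added = 0.5097 x 0.03079 = 0.01569 mol.
n(NaOH) used = 0.09167 x 0.01491 = 0.001367 mol, which equals the excess n(HNO3).
So n(HNO3) consumed by the sample = 0.01569 - 0.001367 = 0.01433 mol.
n(ZnO) = 0.01433 / 2 = 0.007163 mol.
mass ZnO = 0.007163 x 81.38 = 0.5830 g, so %ZnO = 0.5830/0.7281 x 100 = 80.1%.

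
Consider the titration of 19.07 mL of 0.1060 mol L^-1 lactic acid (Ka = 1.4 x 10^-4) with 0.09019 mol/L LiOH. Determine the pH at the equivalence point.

n(HC3H5O3) = 0.1060 x 0.01907 = 0.002021 mol; V(LiOH) at equivalence = 0.002021/0.09019 = 0.02241 L.
At equivalence all the acid is converted to C3H5O3-; total volume = 0.01907 + 0.02241 = 0.04148 L, so [C3H5O3-] = 0.002021/0.04148 = 0.04873 M.
Kb = Kw/Ka = 1.0e-14 / 1.4 x 10^-4 = 7.14e-11.
[OH^-] = sqrt(Kb x [C3H5O3-]) = sqrt(7.14e-11 x 0.04873) = 1.87e-6 M.
pOH = 5.73, so pH = 14.00 - 5.73 = 8.27.

8.27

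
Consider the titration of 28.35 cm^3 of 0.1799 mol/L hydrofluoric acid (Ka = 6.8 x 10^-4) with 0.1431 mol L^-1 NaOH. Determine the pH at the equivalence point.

n(HF) = 0.1799 x 0.02835 = 0.005100 mol; V(NaOH) at equivalence = 0.005100/0.1431 = 0.03564 L.
At equivalence all the acid is converted to F-; total volume = 0.02835 + 0.03564 = 0.06399 L, so [F-] = 0.005100/0.06399 = 0.07970 M.
Kb = Kw/Ka = 1.0e-14 / 6.8 x 10^-4 = 1.47e-11.
[OH^-] = sqrt(Kb x [F-]) = sqrt(1.47e-11 x 0.07970) = 1.08e-6 M.
pOH = 5.97, so pH = 14.00 - 5.97 = 8.03.

8.03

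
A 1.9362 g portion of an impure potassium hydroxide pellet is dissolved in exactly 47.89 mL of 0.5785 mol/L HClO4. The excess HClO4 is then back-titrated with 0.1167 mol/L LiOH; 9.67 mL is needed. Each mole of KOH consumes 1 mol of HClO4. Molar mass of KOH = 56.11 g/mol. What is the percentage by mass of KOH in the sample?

Total n(HClO4) added = 0.5785 x 0.04789 = 0.02770 mol.
n(LiOH) used = 0.1167 x 0.009670 = 0.001128 mol, which equals the excess n(HClO4).
So n(HClO4) consumed by the sample = 0.02770 - 0.001128 = 0.02658 mol.
n(KOH) = 0.02658 / 1 = 0.02658 mol.
mass KOH = 0.02658 x 56.11 = 1.491 g, so %KOH = 1.491/1.9362 x 100 = 77.0%.

77.0%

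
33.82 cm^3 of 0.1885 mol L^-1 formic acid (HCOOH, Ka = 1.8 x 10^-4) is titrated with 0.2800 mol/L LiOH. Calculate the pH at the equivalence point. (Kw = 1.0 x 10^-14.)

8.40

n(HCOOH) = 0.1885 x 0.03382 = 0.006375 mol; V(LiOH) at equivalence = 0.006375/0.2800 = 0.02277 L.
At equivalence all the acid is converted to HCOO-; total volume = 0.03382 + 0.02277 = 0.05659 L, so [HCOO-] = 0.006375/0.05659 = 0.1127 M.
Kb = Kw/Ka = 1.0e-14 / 1.8 x 10^-4 = 5.56e-11.
[OH^-] = sqrt(Kb x [HCOO-]) = sqrt(5.56e-11 x 0.1127) = 2.50e-6 M.
pOH = 5.60, so pH = 14.00 - 5.60 = 8.40.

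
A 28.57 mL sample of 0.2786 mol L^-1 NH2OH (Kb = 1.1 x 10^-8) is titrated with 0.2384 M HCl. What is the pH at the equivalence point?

3.47

n(NH2OH) = 0.2786 x 0.02857 = 0.007960 mol; V(HCl) at equivalence = 0.007960/0.2384 = 0.03339 L.
At equivalence the base is fully converted to NH3OH+; total volume = 0.06196 L, so [NH3OH+] = 0.007960/0.06196 = 0.1285 M.
Ka(NH3OH+) = Kw/Kb = 1.0e-14 / 1.1 x 10^-8 = 9.09e-7.
[H^+] = sqrt(Ka x [NH3OH+]) = sqrt(9.09e-7 x 0.1285) = 0.000342 M.
pH = -log(0.000342) = 3.47.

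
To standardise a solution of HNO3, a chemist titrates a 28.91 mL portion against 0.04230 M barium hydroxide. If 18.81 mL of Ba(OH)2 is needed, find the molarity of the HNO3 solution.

n(Ba(OH)2) delivered = 0.04230 x 0.01881 = 0.0007957 mol.
The reaction is 2 HNO3 + 1 Ba(OH)2, so n(HNO3) = 0.0007957 x 2/1 = 0.001591 mol.
[HNO3] = 0.001591 mol / 0.02891 L = 0.0550 M.

0.0550 M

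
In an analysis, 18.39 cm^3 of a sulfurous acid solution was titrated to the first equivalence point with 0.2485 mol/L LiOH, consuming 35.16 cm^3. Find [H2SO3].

n(LiOH) = 0.2485 x 0.03516 = 0.008737 mol.
At the first equivalence point, 1 mol OH^- react per mol H2SO3, so n(H2SO3) = 0.008737 / 1 = 0.008737 mol.
[H2SO3] = 0.008737 / 0.01839 L = 0.475 M.

0.475 M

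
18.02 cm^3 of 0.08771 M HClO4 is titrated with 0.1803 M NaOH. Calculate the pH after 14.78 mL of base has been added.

12.52

n(acid) = 0.08771 x 0.01802 = 0.001581 mol; n(NaOH) added = 0.1803 x 0.01478 = 0.002665 mol.
Base is in excess by 0.002665 - 0.001581 = 0.001084 mol in a total volume of 0.03280 L.
[OH^-] = 0.001084/0.03280 = 0.03306 M, so pOH = 1.48 and pH = 14.00 - 1.48 = 12.52.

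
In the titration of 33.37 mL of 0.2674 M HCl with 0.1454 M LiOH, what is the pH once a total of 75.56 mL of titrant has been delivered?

n(acid) = 0.2674 x 0.03337 = 0.008923 mol; n(LiOH) added = 0.1454 x 0.07556 = 0.01099 mol.
Base is in excess by 0.01099 - 0.008923 = 0.002063 mol in a total volume of 0.1089 L.
[OH^-] = 0.002063/0.1089 = 0.01894 M, so pOH = 1.72 and pH = 14.00 - 1.72 = 12.28.

12.28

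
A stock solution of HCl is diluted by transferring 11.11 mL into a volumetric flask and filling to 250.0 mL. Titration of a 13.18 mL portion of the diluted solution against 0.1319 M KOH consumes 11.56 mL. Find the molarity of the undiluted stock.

2.60 M

n(KOH) = 0.1319 x 0.01156 = 0.001525 mol.
n(HCl) in the aliquot = 0.001525 mol.
[diluted HCl] = 0.001525 / 0.01318 = 0.1157 M.
Dilution factor = 250.0/11.11 = 22.50, so [stock] = 0.1157 x 22.50 = 2.60 M.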